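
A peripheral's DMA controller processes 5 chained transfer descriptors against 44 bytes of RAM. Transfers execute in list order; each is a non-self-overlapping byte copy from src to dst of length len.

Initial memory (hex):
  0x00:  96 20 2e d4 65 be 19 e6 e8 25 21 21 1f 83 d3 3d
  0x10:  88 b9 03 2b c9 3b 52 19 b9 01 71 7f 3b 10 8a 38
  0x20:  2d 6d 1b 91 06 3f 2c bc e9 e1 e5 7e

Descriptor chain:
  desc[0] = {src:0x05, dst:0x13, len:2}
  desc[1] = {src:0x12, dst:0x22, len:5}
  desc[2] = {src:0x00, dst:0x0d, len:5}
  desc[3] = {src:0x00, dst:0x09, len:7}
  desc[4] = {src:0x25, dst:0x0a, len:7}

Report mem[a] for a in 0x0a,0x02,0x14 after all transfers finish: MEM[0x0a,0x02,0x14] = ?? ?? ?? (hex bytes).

MEM[0x0a,0x02,0x14] = 3b 2e 19

D0: mem[0x13..0x14] <- [be 19]
D1: mem[0x22..0x26] <- [03 be 19 3b 52]
D2: mem[0x0d..0x11] <- [96 20 2e d4 65]
D3: mem[0x09..0x0f] <- [96 20 2e d4 65 be 19]
D4: mem[0x0a..0x10] <- [3b 52 bc e9 e1 e5 7e]
query mem[0x0a]=0x3b, mem[0x02]=0x2e, mem[0x14]=0x19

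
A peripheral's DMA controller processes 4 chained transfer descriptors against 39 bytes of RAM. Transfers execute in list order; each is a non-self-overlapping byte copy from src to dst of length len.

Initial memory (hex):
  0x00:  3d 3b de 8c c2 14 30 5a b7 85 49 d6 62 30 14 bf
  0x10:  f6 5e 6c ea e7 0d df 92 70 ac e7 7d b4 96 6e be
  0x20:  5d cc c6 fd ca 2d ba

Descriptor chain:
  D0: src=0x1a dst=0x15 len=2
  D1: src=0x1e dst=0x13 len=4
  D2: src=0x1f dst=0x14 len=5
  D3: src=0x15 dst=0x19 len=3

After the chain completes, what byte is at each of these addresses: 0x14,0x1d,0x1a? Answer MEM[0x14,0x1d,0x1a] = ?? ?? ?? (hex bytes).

  after D0: wrote 2B at 0x15 = e77d
  after D1: wrote 4B at 0x13 = 6ebe5dcc
  after D2: wrote 5B at 0x14 = be5dccc6fd
  after D3: wrote 3B at 0x19 = 5dccc6
query mem[0x14]=0xbe, mem[0x1d]=0x96, mem[0x1a]=0xcc

MEM[0x14,0x1d,0x1a] = be 96 cc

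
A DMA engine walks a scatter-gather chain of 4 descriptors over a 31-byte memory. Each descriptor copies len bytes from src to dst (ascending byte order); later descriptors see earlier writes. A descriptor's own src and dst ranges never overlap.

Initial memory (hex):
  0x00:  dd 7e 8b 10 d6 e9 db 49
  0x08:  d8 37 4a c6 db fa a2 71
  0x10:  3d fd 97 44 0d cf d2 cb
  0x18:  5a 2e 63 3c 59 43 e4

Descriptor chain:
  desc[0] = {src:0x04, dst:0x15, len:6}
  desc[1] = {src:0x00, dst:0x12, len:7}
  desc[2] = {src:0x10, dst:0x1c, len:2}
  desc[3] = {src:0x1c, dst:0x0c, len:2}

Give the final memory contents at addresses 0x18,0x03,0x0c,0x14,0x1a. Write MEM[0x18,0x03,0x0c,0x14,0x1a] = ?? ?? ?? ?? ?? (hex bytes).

  after D0: wrote 6B at 0x15 = d6e9db49d837
  after D1: wrote 7B at 0x12 = dd7e8b10d6e9db
  after D2: wrote 2B at 0x1c = 3dfd
  after D3: wrote 2B at 0x0c = 3dfd
query mem[0x18]=0xdb, mem[0x03]=0x10, mem[0x0c]=0x3d, mem[0x14]=0x8b, mem[0x1a]=0x37

MEM[0x18,0x03,0x0c,0x14,0x1a] = db 10 3d 8b 37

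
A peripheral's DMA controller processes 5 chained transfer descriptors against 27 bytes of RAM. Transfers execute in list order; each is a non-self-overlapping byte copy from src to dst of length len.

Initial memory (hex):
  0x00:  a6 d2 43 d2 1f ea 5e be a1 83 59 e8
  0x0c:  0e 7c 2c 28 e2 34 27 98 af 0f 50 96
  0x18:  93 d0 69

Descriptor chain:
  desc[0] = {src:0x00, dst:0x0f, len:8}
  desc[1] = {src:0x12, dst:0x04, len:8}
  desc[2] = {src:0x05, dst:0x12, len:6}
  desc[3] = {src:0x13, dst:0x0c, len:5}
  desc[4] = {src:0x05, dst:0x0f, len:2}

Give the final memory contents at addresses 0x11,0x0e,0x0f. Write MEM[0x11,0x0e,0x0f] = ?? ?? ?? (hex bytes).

#0 dst[0x0f+8] := {0xa6,0xd2,0x43,0xd2,0x1f,0xea,0x5e,0xbe}
#1 dst[0x04+8] := {0xd2,0x1f,0xea,0x5e,0xbe,0x96,0x93,0xd0}
#2 dst[0x12+6] := {0x1f,0xea,0x5e,0xbe,0x96,0x93}
#3 dst[0x0c+5] := {0xea,0x5e,0xbe,0x96,0x93}
#4 dst[0x0f+2] := {0x1f,0xea}
query mem[0x11]=0x43, mem[0x0e]=0xbe, mem[0x0f]=0x1f

MEM[0x11,0x0e,0x0f] = 43 be 1f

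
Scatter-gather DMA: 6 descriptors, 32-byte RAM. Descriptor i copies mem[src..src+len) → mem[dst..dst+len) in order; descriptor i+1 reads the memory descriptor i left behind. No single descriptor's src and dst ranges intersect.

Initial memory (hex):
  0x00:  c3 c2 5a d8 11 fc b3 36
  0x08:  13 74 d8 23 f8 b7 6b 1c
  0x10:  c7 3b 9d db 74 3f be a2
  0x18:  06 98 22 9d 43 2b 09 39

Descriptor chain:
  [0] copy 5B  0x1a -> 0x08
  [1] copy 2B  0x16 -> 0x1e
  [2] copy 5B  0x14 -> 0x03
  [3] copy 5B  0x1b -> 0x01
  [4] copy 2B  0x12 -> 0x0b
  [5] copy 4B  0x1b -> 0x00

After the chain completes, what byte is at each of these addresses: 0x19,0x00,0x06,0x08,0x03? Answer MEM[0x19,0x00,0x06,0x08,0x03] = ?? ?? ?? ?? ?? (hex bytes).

MEM[0x19,0x00,0x06,0x08,0x03] = 98 9d a2 22 be

[0] 0x1a->0x08 len=5 : 22 9d 43 2b 09
[1] 0x16->0x1e len=2 : be a2
[2] 0x14->0x03 len=5 : 74 3f be a2 06
[3] 0x1b->0x01 len=5 : 9d 43 2b be a2
[4] 0x12->0x0b len=2 : 9d db
[5] 0x1b->0x00 len=4 : 9d 43 2b be
query mem[0x19]=0x98, mem[0x00]=0x9d, mem[0x06]=0xa2, mem[0x08]=0x22, mem[0x03]=0xbe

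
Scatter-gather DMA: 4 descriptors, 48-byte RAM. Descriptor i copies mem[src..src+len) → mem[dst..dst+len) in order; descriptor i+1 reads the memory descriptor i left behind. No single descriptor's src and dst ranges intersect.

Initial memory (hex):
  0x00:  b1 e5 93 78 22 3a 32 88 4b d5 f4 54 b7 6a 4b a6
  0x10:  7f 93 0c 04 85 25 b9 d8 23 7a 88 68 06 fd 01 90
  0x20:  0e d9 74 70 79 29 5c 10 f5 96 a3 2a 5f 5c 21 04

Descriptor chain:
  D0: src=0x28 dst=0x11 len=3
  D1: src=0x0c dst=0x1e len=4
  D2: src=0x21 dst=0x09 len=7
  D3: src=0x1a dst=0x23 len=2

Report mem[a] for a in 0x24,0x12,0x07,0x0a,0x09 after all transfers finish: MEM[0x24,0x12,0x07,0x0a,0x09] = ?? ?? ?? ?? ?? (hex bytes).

  after D0: wrote 3B at 0x11 = f596a3
  after D1: wrote 4B at 0x1e = b76a4ba6
  after D2: wrote 7B at 0x09 = a6747079295c10
  after D3: wrote 2B at 0x23 = 8868
query mem[0x24]=0x68, mem[0x12]=0x96, mem[0x07]=0x88, mem[0x0a]=0x74, mem[0x09]=0xa6

MEM[0x24,0x12,0x07,0x0a,0x09] = 68 96 88 74 a6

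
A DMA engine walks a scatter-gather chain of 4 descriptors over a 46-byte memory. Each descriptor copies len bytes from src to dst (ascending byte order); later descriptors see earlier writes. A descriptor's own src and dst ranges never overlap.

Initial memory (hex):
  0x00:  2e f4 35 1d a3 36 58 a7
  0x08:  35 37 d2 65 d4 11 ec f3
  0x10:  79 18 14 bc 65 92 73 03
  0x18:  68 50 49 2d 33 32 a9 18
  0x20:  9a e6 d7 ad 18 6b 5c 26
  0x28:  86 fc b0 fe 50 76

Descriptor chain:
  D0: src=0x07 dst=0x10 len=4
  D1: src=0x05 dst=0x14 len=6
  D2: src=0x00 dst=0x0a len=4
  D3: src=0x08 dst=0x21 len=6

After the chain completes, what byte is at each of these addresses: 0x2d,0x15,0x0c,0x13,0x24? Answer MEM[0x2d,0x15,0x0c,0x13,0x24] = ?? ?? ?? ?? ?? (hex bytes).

MEM[0x2d,0x15,0x0c,0x13,0x24] = 76 58 35 d2 f4

D0: mem[0x10..0x13] <- [a7 35 37 d2]
D1: mem[0x14..0x19] <- [36 58 a7 35 37 d2]
D2: mem[0x0a..0x0d] <- [2e f4 35 1d]
D3: mem[0x21..0x26] <- [35 37 2e f4 35 1d]
query mem[0x2d]=0x76, mem[0x15]=0x58, mem[0x0c]=0x35, mem[0x13]=0xd2, mem[0x24]=0xf4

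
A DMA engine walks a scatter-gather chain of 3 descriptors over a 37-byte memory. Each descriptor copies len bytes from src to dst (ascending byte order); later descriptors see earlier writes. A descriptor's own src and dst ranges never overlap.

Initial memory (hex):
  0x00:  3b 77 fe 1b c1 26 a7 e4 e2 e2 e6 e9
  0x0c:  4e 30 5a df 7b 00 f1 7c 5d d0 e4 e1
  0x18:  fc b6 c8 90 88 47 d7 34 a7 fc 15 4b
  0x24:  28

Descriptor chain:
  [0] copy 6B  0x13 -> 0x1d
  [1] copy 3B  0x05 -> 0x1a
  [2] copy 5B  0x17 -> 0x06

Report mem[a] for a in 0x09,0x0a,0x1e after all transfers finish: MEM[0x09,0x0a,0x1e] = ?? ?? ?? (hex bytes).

  after D0: wrote 6B at 0x1d = 7c5dd0e4e1fc
  after D1: wrote 3B at 0x1a = 26a7e4
  after D2: wrote 5B at 0x06 = e1fcb626a7
query mem[0x09]=0x26, mem[0x0a]=0xa7, mem[0x1e]=0x5d

MEM[0x09,0x0a,0x1e] = 26 a7 5d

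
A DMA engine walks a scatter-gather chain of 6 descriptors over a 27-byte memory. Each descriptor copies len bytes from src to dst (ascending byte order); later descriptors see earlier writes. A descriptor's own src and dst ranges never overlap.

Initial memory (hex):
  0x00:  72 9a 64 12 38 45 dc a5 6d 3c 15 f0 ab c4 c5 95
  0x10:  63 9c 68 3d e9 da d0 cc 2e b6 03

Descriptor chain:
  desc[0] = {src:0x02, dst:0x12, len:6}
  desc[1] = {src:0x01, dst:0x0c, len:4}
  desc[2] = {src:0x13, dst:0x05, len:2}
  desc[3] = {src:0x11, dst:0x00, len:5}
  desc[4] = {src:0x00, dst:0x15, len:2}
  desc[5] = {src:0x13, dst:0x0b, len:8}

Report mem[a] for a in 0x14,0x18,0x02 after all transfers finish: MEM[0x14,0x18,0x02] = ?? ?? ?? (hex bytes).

#0 dst[0x12+6] := {0x64,0x12,0x38,0x45,0xdc,0xa5}
#1 dst[0x0c+4] := {0x9a,0x64,0x12,0x38}
#2 dst[0x05+2] := {0x12,0x38}
#3 dst[0x00+5] := {0x9c,0x64,0x12,0x38,0x45}
#4 dst[0x15+2] := {0x9c,0x64}
#5 dst[0x0b+8] := {0x12,0x38,0x9c,0x64,0xa5,0x2e,0xb6,0x03}
query mem[0x14]=0x38, mem[0x18]=0x2e, mem[0x02]=0x12

MEM[0x14,0x18,0x02] = 38 2e 12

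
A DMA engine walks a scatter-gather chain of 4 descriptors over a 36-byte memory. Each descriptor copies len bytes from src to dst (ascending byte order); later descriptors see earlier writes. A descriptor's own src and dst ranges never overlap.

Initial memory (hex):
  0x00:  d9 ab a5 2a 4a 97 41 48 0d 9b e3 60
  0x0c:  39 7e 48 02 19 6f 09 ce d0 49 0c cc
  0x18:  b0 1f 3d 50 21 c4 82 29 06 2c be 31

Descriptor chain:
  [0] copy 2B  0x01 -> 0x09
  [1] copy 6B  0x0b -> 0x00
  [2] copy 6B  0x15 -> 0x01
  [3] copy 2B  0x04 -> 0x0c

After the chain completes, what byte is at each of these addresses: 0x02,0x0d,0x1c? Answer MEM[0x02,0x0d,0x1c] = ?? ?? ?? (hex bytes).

MEM[0x02,0x0d,0x1c] = 0c 1f 21

  after D0: wrote 2B at 0x09 = aba5
  after D1: wrote 6B at 0x00 = 60397e480219
  after D2: wrote 6B at 0x01 = 490cccb01f3d
  after D3: wrote 2B at 0x0c = b01f
query mem[0x02]=0x0c, mem[0x0d]=0x1f, mem[0x1c]=0x21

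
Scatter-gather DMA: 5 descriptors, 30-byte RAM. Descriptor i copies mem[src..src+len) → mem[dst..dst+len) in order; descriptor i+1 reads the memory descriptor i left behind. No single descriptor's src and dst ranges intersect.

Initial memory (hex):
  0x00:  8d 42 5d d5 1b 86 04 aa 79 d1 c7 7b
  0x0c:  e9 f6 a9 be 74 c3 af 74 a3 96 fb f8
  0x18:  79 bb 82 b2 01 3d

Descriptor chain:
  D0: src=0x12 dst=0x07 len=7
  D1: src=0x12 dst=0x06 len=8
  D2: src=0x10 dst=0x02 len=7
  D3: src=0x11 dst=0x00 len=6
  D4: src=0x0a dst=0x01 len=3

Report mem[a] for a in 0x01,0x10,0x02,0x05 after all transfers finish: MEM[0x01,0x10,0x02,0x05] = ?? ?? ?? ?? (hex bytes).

#0 dst[0x07+7] := {0xaf,0x74,0xa3,0x96,0xfb,0xf8,0x79}
#1 dst[0x06+8] := {0xaf,0x74,0xa3,0x96,0xfb,0xf8,0x79,0xbb}
#2 dst[0x02+7] := {0x74,0xc3,0xaf,0x74,0xa3,0x96,0xfb}
#3 dst[0x00+6] := {0xc3,0xaf,0x74,0xa3,0x96,0xfb}
#4 dst[0x01+3] := {0xfb,0xf8,0x79}
query mem[0x01]=0xfb, mem[0x10]=0x74, mem[0x02]=0xf8, mem[0x05]=0xfb

MEM[0x01,0x10,0x02,0x05] = fb 74 f8 fb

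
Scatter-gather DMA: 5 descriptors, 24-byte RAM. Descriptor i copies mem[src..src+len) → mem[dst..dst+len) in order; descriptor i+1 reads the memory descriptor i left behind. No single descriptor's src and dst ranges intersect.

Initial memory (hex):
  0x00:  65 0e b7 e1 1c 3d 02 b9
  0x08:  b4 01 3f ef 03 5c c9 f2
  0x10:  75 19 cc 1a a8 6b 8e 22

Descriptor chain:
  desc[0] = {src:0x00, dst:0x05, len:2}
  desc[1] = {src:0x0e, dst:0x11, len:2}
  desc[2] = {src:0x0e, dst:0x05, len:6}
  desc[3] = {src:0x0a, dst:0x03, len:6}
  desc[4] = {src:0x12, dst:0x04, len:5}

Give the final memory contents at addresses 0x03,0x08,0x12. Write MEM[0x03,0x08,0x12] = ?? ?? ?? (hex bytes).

D0: mem[0x05..0x06] <- [65 0e]
D1: mem[0x11..0x12] <- [c9 f2]
D2: mem[0x05..0x0a] <- [c9 f2 75 c9 f2 1a]
D3: mem[0x03..0x08] <- [1a ef 03 5c c9 f2]
D4: mem[0x04..0x08] <- [f2 1a a8 6b 8e]
query mem[0x03]=0x1a, mem[0x08]=0x8e, mem[0x12]=0xf2

MEM[0x03,0x08,0x12] = 1a 8e f2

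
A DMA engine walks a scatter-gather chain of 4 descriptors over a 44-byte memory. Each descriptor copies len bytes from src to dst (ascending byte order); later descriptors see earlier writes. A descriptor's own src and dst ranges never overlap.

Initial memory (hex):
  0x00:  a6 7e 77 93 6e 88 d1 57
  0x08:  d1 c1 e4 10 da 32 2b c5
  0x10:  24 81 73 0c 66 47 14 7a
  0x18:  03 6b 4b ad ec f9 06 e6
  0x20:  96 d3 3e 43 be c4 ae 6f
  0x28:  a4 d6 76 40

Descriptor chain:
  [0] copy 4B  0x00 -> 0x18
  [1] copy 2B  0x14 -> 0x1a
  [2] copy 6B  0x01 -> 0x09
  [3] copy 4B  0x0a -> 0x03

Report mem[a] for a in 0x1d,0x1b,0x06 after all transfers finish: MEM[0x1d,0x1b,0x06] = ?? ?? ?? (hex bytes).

  after D0: wrote 4B at 0x18 = a67e7793
  after D1: wrote 2B at 0x1a = 6647
  after D2: wrote 6B at 0x09 = 7e77936e88d1
  after D3: wrote 4B at 0x03 = 77936e88
query mem[0x1d]=0xf9, mem[0x1b]=0x47, mem[0x06]=0x88

MEM[0x1d,0x1b,0x06] = f9 47 88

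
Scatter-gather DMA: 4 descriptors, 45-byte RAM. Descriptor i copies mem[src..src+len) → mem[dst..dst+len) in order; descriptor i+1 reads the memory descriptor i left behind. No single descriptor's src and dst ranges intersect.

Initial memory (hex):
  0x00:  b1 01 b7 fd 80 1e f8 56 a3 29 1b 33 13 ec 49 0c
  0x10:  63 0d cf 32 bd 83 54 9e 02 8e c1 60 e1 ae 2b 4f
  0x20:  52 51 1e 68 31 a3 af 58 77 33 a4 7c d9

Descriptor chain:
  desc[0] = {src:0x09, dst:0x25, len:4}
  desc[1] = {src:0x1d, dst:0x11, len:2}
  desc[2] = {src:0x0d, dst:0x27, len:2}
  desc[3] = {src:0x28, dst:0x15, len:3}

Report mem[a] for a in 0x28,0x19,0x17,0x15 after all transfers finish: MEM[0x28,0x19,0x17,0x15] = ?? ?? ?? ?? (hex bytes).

[0] 0x09->0x25 len=4 : 29 1b 33 13
[1] 0x1d->0x11 len=2 : ae 2b
[2] 0x0d->0x27 len=2 : ec 49
[3] 0x28->0x15 len=3 : 49 33 a4
query mem[0x28]=0x49, mem[0x19]=0x8e, mem[0x17]=0xa4, mem[0x15]=0x49

MEM[0x28,0x19,0x17,0x15] = 49 8e a4 49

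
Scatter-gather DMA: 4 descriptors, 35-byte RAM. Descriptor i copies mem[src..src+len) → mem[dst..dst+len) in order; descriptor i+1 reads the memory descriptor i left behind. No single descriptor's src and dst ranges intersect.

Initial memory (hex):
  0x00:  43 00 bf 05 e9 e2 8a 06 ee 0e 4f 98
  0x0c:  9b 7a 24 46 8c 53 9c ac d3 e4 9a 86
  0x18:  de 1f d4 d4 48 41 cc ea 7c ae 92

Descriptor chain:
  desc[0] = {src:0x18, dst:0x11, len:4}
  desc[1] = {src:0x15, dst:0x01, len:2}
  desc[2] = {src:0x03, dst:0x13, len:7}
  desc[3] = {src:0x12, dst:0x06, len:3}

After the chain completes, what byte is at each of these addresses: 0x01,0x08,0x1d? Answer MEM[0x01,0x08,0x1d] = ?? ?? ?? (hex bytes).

MEM[0x01,0x08,0x1d] = e4 e9 41

#0 dst[0x11+4] := {0xde,0x1f,0xd4,0xd4}
#1 dst[0x01+2] := {0xe4,0x9a}
#2 dst[0x13+7] := {0x05,0xe9,0xe2,0x8a,0x06,0xee,0x0e}
#3 dst[0x06+3] := {0x1f,0x05,0xe9}
query mem[0x01]=0xe4, mem[0x08]=0xe9, mem[0x1d]=0x41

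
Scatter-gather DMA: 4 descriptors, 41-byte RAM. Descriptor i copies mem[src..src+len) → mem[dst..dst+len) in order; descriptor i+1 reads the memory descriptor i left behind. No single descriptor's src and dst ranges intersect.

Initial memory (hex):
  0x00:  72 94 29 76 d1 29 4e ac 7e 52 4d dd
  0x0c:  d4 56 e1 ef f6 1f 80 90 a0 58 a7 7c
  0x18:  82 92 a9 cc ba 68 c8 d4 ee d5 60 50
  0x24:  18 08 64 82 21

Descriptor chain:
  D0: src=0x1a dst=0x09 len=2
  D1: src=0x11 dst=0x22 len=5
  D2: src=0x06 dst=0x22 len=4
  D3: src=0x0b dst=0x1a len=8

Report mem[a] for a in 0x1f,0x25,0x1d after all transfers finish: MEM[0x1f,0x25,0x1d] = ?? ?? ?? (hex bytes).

  after D0: wrote 2B at 0x09 = a9cc
  after D1: wrote 5B at 0x22 = 1f8090a058
  after D2: wrote 4B at 0x22 = 4eac7ea9
  after D3: wrote 8B at 0x1a = ddd456e1eff61f80
query mem[0x1f]=0xf6, mem[0x25]=0xa9, mem[0x1d]=0xe1

MEM[0x1f,0x25,0x1d] = f6 a9 e1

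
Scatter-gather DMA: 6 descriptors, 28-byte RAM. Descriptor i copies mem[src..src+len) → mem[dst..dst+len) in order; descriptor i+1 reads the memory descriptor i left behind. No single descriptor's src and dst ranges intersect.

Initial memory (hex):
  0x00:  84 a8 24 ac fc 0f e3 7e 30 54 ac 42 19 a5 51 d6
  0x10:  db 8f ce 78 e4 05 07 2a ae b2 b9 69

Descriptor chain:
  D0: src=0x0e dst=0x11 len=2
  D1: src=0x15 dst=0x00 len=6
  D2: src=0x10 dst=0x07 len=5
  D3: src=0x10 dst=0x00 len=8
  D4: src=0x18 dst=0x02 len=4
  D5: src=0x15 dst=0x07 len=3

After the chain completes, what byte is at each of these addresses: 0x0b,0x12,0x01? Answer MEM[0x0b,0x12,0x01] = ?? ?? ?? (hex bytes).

MEM[0x0b,0x12,0x01] = e4 d6 51

[0] 0x0e->0x11 len=2 : 51 d6
[1] 0x15->0x00 len=6 : 05 07 2a ae b2 b9
[2] 0x10->0x07 len=5 : db 51 d6 78 e4
[3] 0x10->0x00 len=8 : db 51 d6 78 e4 05 07 2a
[4] 0x18->0x02 len=4 : ae b2 b9 69
[5] 0x15->0x07 len=3 : 05 07 2a
query mem[0x0b]=0xe4, mem[0x12]=0xd6, mem[0x01]=0x51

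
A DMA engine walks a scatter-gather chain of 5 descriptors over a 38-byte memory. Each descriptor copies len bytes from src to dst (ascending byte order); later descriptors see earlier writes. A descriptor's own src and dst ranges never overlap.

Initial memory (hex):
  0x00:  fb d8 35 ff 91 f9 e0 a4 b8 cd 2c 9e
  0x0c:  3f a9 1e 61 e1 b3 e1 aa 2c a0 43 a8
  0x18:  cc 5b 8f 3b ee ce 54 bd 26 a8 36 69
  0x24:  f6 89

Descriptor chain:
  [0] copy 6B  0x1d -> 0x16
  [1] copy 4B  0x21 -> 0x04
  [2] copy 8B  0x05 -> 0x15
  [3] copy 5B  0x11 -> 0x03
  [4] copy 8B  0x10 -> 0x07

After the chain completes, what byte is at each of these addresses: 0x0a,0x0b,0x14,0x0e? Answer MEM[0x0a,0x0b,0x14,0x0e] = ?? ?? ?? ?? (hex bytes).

MEM[0x0a,0x0b,0x14,0x0e] = aa 2c 2c f6

D0: mem[0x16..0x1b] <- [ce 54 bd 26 a8 36]
D1: mem[0x04..0x07] <- [a8 36 69 f6]
D2: mem[0x15..0x1c] <- [36 69 f6 b8 cd 2c 9e 3f]
D3: mem[0x03..0x07] <- [b3 e1 aa 2c 36]
D4: mem[0x07..0x0e] <- [e1 b3 e1 aa 2c 36 69 f6]
query mem[0x0a]=0xaa, mem[0x0b]=0x2c, mem[0x14]=0x2c, mem[0x0e]=0xf6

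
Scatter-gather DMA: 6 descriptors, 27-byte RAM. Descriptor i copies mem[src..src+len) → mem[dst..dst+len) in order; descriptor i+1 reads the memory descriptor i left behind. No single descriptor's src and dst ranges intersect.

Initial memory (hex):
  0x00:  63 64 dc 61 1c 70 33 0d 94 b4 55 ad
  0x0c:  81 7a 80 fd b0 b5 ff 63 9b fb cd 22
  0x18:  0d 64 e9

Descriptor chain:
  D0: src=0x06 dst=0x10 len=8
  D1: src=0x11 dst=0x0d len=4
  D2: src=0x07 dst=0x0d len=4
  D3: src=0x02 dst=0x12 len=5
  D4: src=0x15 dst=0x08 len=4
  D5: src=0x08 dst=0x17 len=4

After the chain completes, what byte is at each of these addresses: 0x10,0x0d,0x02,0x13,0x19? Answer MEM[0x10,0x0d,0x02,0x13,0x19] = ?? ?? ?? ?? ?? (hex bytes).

MEM[0x10,0x0d,0x02,0x13,0x19] = 55 0d dc 61 7a

  after D0: wrote 8B at 0x10 = 330d94b455ad817a
  after D1: wrote 4B at 0x0d = 0d94b455
  after D2: wrote 4B at 0x0d = 0d94b455
  after D3: wrote 5B at 0x12 = dc611c7033
  after D4: wrote 4B at 0x08 = 70337a0d
  after D5: wrote 4B at 0x17 = 70337a0d
query mem[0x10]=0x55, mem[0x0d]=0x0d, mem[0x02]=0xdc, mem[0x13]=0x61, mem[0x19]=0x7a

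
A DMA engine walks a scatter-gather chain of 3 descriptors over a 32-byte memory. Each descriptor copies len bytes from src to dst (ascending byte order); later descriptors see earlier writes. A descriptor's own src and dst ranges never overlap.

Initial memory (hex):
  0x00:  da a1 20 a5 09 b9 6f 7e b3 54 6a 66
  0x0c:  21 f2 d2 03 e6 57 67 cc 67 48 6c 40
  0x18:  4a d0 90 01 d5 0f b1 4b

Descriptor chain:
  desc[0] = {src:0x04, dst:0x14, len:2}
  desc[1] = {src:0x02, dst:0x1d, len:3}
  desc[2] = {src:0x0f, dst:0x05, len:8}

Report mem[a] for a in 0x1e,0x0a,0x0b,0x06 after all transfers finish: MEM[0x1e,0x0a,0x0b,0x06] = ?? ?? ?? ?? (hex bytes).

MEM[0x1e,0x0a,0x0b,0x06] = a5 09 b9 e6

#0 dst[0x14+2] := {0x09,0xb9}
#1 dst[0x1d+3] := {0x20,0xa5,0x09}
#2 dst[0x05+8] := {0x03,0xe6,0x57,0x67,0xcc,0x09,0xb9,0x6c}
query mem[0x1e]=0xa5, mem[0x0a]=0x09, mem[0x0b]=0xb9, mem[0x06]=0xe6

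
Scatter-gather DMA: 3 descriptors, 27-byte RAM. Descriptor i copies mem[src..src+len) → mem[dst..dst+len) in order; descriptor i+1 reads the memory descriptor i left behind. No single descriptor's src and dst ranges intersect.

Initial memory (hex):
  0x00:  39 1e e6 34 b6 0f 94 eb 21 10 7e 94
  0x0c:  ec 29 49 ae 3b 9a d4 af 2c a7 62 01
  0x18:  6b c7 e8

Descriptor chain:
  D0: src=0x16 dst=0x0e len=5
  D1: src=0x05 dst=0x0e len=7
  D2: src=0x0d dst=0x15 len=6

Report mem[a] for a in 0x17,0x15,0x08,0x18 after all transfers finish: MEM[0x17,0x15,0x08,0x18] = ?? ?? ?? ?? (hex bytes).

MEM[0x17,0x15,0x08,0x18] = 94 29 21 eb

D0: mem[0x0e..0x12] <- [62 01 6b c7 e8]
D1: mem[0x0e..0x14] <- [0f 94 eb 21 10 7e 94]
D2: mem[0x15..0x1a] <- [29 0f 94 eb 21 10]
query mem[0x17]=0x94, mem[0x15]=0x29, mem[0x08]=0x21, mem[0x18]=0xeb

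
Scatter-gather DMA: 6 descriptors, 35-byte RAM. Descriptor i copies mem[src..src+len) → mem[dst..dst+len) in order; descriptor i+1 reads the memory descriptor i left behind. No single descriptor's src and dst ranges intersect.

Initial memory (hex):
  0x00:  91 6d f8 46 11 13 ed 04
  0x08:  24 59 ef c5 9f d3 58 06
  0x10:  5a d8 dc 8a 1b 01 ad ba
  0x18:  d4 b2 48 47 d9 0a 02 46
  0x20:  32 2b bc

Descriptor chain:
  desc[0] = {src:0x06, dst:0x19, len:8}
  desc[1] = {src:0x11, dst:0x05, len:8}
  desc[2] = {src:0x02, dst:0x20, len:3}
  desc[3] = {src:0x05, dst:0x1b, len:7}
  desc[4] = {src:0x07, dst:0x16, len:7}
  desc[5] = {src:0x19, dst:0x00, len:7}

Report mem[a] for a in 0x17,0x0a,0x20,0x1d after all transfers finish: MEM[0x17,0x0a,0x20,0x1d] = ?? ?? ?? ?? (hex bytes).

MEM[0x17,0x0a,0x20,0x1d] = 1b ad ad 8a

#0 dst[0x19+8] := {0xed,0x04,0x24,0x59,0xef,0xc5,0x9f,0xd3}
#1 dst[0x05+8] := {0xd8,0xdc,0x8a,0x1b,0x01,0xad,0xba,0xd4}
#2 dst[0x20+3] := {0xf8,0x46,0x11}
#3 dst[0x1b+7] := {0xd8,0xdc,0x8a,0x1b,0x01,0xad,0xba}
#4 dst[0x16+7] := {0x8a,0x1b,0x01,0xad,0xba,0xd4,0xd3}
#5 dst[0x00+7] := {0xad,0xba,0xd4,0xd3,0x8a,0x1b,0x01}
query mem[0x17]=0x1b, mem[0x0a]=0xad, mem[0x20]=0xad, mem[0x1d]=0x8a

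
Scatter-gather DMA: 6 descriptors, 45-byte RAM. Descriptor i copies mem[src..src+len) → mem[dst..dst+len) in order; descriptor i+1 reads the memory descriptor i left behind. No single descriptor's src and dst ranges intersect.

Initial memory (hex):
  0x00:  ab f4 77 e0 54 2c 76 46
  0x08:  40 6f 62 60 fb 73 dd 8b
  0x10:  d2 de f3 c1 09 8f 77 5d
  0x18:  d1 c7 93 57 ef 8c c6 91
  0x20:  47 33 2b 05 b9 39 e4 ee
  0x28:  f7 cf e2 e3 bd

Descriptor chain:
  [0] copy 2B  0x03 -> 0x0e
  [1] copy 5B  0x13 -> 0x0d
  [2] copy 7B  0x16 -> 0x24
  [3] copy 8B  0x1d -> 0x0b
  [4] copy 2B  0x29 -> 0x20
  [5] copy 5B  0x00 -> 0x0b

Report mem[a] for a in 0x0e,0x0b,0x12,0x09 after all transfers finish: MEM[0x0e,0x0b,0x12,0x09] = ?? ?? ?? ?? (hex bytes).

D0: mem[0x0e..0x0f] <- [e0 54]
D1: mem[0x0d..0x11] <- [c1 09 8f 77 5d]
D2: mem[0x24..0x2a] <- [77 5d d1 c7 93 57 ef]
D3: mem[0x0b..0x12] <- [8c c6 91 47 33 2b 05 77]
D4: mem[0x20..0x21] <- [57 ef]
D5: mem[0x0b..0x0f] <- [ab f4 77 e0 54]
query mem[0x0e]=0xe0, mem[0x0b]=0xab, mem[0x12]=0x77, mem[0x09]=0x6f

MEM[0x0e,0x0b,0x12,0x09] = e0 ab 77 6f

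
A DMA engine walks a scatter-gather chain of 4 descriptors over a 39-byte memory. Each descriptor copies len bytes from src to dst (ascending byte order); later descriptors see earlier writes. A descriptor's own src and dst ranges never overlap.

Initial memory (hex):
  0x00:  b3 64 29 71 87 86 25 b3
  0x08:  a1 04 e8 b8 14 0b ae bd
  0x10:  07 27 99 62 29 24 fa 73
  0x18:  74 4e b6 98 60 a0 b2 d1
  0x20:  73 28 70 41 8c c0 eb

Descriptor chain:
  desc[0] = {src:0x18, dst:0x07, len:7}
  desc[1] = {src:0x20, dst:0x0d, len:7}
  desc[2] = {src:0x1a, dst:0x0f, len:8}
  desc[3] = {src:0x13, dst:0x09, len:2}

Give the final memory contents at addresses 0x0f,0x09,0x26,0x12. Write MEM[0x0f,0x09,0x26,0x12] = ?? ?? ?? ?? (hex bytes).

[0] 0x18->0x07 len=7 : 74 4e b6 98 60 a0 b2
[1] 0x20->0x0d len=7 : 73 28 70 41 8c c0 eb
[2] 0x1a->0x0f len=8 : b6 98 60 a0 b2 d1 73 28
[3] 0x13->0x09 len=2 : b2 d1
query mem[0x0f]=0xb6, mem[0x09]=0xb2, mem[0x26]=0xeb, mem[0x12]=0xa0

MEM[0x0f,0x09,0x26,0x12] = b6 b2 eb a0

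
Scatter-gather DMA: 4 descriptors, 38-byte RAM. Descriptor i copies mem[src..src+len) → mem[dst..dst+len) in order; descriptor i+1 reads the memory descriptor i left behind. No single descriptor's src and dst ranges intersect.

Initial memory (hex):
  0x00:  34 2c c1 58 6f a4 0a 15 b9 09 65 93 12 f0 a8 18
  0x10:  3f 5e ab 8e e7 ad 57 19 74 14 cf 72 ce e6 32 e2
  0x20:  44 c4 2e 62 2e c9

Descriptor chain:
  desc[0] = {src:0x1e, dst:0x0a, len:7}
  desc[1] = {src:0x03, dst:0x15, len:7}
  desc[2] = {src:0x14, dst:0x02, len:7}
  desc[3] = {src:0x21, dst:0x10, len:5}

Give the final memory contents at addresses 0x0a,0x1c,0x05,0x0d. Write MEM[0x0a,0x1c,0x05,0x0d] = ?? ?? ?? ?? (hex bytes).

MEM[0x0a,0x1c,0x05,0x0d] = 32 ce a4 c4

  after D0: wrote 7B at 0x0a = 32e244c42e622e
  after D1: wrote 7B at 0x15 = 586fa40a15b909
  after D2: wrote 7B at 0x02 = e7586fa40a15b9
  after D3: wrote 5B at 0x10 = c42e622ec9
query mem[0x0a]=0x32, mem[0x1c]=0xce, mem[0x05]=0xa4, mem[0x0d]=0xc4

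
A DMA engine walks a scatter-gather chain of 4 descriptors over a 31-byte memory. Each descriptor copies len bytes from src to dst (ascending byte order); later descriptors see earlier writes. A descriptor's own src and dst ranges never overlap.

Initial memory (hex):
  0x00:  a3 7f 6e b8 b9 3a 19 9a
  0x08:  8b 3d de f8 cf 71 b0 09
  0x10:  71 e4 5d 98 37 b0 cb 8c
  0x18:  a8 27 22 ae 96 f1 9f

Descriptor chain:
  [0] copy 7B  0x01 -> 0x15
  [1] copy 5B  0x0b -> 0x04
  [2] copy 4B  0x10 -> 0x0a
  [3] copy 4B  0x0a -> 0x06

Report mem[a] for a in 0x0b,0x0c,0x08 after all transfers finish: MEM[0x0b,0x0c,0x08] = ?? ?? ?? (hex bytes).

[0] 0x01->0x15 len=7 : 7f 6e b8 b9 3a 19 9a
[1] 0x0b->0x04 len=5 : f8 cf 71 b0 09
[2] 0x10->0x0a len=4 : 71 e4 5d 98
[3] 0x0a->0x06 len=4 : 71 e4 5d 98
query mem[0x0b]=0xe4, mem[0x0c]=0x5d, mem[0x08]=0x5d

MEM[0x0b,0x0c,0x08] = e4 5d 5d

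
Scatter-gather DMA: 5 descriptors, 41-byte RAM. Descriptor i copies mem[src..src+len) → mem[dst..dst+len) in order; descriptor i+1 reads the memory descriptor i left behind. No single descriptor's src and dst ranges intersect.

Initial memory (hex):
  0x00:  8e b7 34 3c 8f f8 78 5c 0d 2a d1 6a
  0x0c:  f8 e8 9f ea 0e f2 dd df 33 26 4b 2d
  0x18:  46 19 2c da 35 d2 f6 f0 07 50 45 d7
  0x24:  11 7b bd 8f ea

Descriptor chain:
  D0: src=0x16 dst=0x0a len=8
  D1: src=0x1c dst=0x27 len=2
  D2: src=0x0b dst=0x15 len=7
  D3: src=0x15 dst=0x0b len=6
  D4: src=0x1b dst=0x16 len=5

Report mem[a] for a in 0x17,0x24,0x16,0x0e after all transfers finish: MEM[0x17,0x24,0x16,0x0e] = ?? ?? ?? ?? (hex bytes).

  after D0: wrote 8B at 0x0a = 4b2d46192cda35d2
  after D1: wrote 2B at 0x27 = 35d2
  after D2: wrote 7B at 0x15 = 2d46192cda35d2
  after D3: wrote 6B at 0x0b = 2d46192cda35
  after D4: wrote 5B at 0x16 = d235d2f6f0
query mem[0x17]=0x35, mem[0x24]=0x11, mem[0x16]=0xd2, mem[0x0e]=0x2c

MEM[0x17,0x24,0x16,0x0e] = 35 11 d2 2c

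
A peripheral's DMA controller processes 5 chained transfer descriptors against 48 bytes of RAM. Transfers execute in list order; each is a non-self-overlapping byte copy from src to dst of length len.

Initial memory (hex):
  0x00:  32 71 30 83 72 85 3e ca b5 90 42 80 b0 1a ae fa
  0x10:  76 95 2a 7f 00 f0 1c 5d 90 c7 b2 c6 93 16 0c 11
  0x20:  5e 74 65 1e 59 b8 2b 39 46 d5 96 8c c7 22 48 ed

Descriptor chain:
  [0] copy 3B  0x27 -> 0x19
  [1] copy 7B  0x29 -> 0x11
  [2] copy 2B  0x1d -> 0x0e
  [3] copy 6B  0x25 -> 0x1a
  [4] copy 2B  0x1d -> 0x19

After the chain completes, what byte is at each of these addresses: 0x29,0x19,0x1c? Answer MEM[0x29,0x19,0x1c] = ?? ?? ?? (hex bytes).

MEM[0x29,0x19,0x1c] = d5 46 39

[0] 0x27->0x19 len=3 : 39 46 d5
[1] 0x29->0x11 len=7 : d5 96 8c c7 22 48 ed
[2] 0x1d->0x0e len=2 : 16 0c
[3] 0x25->0x1a len=6 : b8 2b 39 46 d5 96
[4] 0x1d->0x19 len=2 : 46 d5
query mem[0x29]=0xd5, mem[0x19]=0x46, mem[0x1c]=0x39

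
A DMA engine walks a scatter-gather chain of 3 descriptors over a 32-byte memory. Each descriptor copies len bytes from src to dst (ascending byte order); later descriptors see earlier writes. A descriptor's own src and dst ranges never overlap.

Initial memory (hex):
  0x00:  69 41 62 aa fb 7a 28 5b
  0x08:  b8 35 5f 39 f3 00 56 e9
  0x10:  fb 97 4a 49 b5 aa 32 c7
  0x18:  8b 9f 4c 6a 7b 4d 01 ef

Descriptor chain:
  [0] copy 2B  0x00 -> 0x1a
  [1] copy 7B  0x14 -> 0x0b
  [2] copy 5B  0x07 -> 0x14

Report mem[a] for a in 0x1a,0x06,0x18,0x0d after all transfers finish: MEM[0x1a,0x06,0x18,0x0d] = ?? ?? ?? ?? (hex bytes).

MEM[0x1a,0x06,0x18,0x0d] = 69 28 b5 32

D0: mem[0x1a..0x1b] <- [69 41]
D1: mem[0x0b..0x11] <- [b5 aa 32 c7 8b 9f 69]
D2: mem[0x14..0x18] <- [5b b8 35 5f b5]
query mem[0x1a]=0x69, mem[0x06]=0x28, mem[0x18]=0xb5, mem[0x0d]=0x32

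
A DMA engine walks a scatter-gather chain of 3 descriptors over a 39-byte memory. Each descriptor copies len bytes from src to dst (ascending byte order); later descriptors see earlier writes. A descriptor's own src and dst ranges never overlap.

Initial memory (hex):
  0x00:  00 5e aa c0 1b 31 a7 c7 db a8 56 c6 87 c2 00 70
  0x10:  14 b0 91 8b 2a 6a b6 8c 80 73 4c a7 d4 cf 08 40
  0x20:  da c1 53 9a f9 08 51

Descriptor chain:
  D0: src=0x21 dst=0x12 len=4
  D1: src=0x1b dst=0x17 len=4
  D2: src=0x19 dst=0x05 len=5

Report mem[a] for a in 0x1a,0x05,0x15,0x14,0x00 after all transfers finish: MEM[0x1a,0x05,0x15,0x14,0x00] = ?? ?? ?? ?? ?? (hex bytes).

MEM[0x1a,0x05,0x15,0x14,0x00] = 08 cf f9 9a 00

[0] 0x21->0x12 len=4 : c1 53 9a f9
[1] 0x1b->0x17 len=4 : a7 d4 cf 08
[2] 0x19->0x05 len=5 : cf 08 a7 d4 cf
query mem[0x1a]=0x08, mem[0x05]=0xcf, mem[0x15]=0xf9, mem[0x14]=0x9a, mem[0x00]=0x00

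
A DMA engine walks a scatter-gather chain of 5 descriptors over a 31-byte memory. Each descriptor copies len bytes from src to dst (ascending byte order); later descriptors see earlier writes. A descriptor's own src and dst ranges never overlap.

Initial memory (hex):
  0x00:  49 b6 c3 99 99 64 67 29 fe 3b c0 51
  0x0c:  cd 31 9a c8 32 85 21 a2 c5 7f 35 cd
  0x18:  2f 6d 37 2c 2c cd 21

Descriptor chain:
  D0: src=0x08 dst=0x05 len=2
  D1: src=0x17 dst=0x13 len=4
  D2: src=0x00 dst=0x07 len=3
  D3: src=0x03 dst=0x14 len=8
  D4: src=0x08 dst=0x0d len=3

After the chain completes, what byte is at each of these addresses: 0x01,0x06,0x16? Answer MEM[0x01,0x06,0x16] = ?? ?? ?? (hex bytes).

MEM[0x01,0x06,0x16] = b6 3b fe

  after D0: wrote 2B at 0x05 = fe3b
  after D1: wrote 4B at 0x13 = cd2f6d37
  after D2: wrote 3B at 0x07 = 49b6c3
  after D3: wrote 8B at 0x14 = 9999fe3b49b6c3c0
  after D4: wrote 3B at 0x0d = b6c3c0
query mem[0x01]=0xb6, mem[0x06]=0x3b, mem[0x16]=0xfe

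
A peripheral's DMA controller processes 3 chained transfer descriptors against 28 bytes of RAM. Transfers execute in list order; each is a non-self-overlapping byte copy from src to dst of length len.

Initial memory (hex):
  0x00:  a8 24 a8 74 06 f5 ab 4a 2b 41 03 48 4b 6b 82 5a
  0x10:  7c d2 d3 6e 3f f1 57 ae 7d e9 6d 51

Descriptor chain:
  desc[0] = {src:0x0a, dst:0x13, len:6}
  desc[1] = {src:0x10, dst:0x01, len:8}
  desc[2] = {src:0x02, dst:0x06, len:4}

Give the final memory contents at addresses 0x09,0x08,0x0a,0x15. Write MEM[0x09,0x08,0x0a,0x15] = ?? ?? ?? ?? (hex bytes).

MEM[0x09,0x08,0x0a,0x15] = 48 03 03 4b

D0: mem[0x13..0x18] <- [03 48 4b 6b 82 5a]
D1: mem[0x01..0x08] <- [7c d2 d3 03 48 4b 6b 82]
D2: mem[0x06..0x09] <- [d2 d3 03 48]
query mem[0x09]=0x48, mem[0x08]=0x03, mem[0x0a]=0x03, mem[0x15]=0x4b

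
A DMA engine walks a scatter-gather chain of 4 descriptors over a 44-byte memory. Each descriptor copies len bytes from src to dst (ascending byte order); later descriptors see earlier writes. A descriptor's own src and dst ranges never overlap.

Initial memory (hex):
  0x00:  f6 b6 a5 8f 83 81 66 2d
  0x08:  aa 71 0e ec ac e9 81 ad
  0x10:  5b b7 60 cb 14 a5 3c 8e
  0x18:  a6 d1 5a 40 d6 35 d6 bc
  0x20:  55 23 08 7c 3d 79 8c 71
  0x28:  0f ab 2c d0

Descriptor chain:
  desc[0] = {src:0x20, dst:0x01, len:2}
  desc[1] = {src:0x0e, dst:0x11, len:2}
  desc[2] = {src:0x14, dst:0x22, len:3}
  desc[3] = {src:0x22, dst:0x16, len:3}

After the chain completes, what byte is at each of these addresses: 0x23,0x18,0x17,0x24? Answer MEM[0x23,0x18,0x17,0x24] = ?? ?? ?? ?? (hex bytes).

MEM[0x23,0x18,0x17,0x24] = a5 3c a5 3c

[0] 0x20->0x01 len=2 : 55 23
[1] 0x0e->0x11 len=2 : 81 ad
[2] 0x14->0x22 len=3 : 14 a5 3c
[3] 0x22->0x16 len=3 : 14 a5 3c
query mem[0x23]=0xa5, mem[0x18]=0x3c, mem[0x17]=0xa5, mem[0x24]=0x3c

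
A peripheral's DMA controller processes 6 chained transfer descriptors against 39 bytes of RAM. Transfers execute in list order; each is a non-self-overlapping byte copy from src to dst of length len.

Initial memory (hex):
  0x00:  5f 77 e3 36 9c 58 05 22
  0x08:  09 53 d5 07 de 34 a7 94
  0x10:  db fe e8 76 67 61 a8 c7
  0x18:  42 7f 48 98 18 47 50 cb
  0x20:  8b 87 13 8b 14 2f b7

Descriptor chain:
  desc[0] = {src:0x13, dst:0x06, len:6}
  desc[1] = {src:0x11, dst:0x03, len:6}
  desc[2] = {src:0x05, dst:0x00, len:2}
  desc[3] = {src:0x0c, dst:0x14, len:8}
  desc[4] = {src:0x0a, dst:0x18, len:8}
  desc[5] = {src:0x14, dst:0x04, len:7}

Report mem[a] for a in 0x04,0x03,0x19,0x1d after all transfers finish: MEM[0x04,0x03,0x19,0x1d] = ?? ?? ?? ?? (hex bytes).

MEM[0x04,0x03,0x19,0x1d] = de fe 42 94

  after D0: wrote 6B at 0x06 = 766761a8c742
  after D1: wrote 6B at 0x03 = fee8766761a8
  after D2: wrote 2B at 0x00 = 7667
  after D3: wrote 8B at 0x14 = de34a794dbfee876
  after D4: wrote 8B at 0x18 = c742de34a794dbfe
  after D5: wrote 7B at 0x04 = de34a794c742de
query mem[0x04]=0xde, mem[0x03]=0xfe, mem[0x19]=0x42, mem[0x1d]=0x94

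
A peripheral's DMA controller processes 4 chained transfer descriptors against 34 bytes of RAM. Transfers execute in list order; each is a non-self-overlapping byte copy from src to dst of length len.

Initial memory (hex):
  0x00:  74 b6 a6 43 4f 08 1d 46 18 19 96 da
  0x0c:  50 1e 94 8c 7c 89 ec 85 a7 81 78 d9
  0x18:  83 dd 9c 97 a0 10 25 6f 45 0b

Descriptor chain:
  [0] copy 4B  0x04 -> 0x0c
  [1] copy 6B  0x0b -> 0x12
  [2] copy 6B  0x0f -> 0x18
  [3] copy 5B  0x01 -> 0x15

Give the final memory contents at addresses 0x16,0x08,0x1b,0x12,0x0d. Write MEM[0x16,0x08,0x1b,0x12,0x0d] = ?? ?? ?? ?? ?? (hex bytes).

[0] 0x04->0x0c len=4 : 4f 08 1d 46
[1] 0x0b->0x12 len=6 : da 4f 08 1d 46 7c
[2] 0x0f->0x18 len=6 : 46 7c 89 da 4f 08
[3] 0x01->0x15 len=5 : b6 a6 43 4f 08
query mem[0x16]=0xa6, mem[0x08]=0x18, mem[0x1b]=0xda, mem[0x12]=0xda, mem[0x0d]=0x08

MEM[0x16,0x08,0x1b,0x12,0x0d] = a6 18 da da 08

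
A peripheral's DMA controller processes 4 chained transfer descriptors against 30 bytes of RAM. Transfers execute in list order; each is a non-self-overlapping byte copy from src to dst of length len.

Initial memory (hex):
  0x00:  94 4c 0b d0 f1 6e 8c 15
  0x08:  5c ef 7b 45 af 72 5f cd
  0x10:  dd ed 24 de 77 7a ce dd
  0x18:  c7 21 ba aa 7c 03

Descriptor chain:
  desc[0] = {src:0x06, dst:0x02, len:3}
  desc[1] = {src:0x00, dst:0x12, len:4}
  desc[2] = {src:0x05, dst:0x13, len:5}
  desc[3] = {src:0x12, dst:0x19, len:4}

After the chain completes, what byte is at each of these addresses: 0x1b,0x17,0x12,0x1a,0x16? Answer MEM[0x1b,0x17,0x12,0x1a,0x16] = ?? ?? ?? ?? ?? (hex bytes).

MEM[0x1b,0x17,0x12,0x1a,0x16] = 8c ef 94 6e 5c

[0] 0x06->0x02 len=3 : 8c 15 5c
[1] 0x00->0x12 len=4 : 94 4c 8c 15
[2] 0x05->0x13 len=5 : 6e 8c 15 5c ef
[3] 0x12->0x19 len=4 : 94 6e 8c 15
query mem[0x1b]=0x8c, mem[0x17]=0xef, mem[0x12]=0x94, mem[0x1a]=0x6e, mem[0x16]=0x5c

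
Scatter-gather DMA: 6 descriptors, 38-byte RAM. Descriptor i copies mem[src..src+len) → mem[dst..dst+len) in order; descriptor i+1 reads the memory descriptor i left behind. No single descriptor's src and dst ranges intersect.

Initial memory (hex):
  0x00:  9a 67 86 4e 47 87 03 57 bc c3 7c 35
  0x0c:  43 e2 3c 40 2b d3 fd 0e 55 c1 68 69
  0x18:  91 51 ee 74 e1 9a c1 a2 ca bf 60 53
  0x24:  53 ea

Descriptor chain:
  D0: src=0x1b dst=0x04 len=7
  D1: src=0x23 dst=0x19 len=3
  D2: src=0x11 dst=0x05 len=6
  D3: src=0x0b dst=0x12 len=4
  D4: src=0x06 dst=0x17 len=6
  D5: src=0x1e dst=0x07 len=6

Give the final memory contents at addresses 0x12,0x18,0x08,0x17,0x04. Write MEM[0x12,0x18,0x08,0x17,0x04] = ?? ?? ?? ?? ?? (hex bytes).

MEM[0x12,0x18,0x08,0x17,0x04] = 35 0e a2 fd 74

[0] 0x1b->0x04 len=7 : 74 e1 9a c1 a2 ca bf
[1] 0x23->0x19 len=3 : 53 53 ea
[2] 0x11->0x05 len=6 : d3 fd 0e 55 c1 68
[3] 0x0b->0x12 len=4 : 35 43 e2 3c
[4] 0x06->0x17 len=6 : fd 0e 55 c1 68 35
[5] 0x1e->0x07 len=6 : c1 a2 ca bf 60 53
query mem[0x12]=0x35, mem[0x18]=0x0e, mem[0x08]=0xa2, mem[0x17]=0xfd, mem[0x04]=0x74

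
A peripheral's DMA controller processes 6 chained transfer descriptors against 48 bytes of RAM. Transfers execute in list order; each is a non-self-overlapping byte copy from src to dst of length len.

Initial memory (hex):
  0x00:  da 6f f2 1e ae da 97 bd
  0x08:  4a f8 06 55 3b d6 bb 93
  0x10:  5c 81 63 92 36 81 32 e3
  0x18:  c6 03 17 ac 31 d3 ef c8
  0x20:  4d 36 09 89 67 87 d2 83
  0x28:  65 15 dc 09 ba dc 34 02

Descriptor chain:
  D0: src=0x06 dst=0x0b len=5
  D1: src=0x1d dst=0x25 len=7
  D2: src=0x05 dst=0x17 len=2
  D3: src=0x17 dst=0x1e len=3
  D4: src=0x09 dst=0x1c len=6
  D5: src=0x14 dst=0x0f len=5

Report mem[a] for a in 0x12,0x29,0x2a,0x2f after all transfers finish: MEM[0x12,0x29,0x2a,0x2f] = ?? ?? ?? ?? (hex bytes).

D0: mem[0x0b..0x0f] <- [97 bd 4a f8 06]
D1: mem[0x25..0x2b] <- [d3 ef c8 4d 36 09 89]
D2: mem[0x17..0x18] <- [da 97]
D3: mem[0x1e..0x20] <- [da 97 03]
D4: mem[0x1c..0x21] <- [f8 06 97 bd 4a f8]
D5: mem[0x0f..0x13] <- [36 81 32 da 97]
query mem[0x12]=0xda, mem[0x29]=0x36, mem[0x2a]=0x09, mem[0x2f]=0x02

MEM[0x12,0x29,0x2a,0x2f] = da 36 09 02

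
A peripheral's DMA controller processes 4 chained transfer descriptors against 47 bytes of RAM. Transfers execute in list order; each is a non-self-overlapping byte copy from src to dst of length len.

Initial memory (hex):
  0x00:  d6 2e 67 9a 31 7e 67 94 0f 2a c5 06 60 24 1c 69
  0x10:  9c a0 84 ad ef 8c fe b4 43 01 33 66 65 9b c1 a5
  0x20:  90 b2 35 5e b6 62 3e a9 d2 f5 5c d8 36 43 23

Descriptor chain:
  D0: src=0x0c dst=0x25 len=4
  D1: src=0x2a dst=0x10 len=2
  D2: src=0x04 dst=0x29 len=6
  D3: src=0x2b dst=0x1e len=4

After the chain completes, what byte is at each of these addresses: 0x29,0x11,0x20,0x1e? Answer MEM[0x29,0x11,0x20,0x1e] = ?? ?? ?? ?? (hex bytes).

MEM[0x29,0x11,0x20,0x1e] = 31 d8 0f 67

[0] 0x0c->0x25 len=4 : 60 24 1c 69
[1] 0x2a->0x10 len=2 : 5c d8
[2] 0x04->0x29 len=6 : 31 7e 67 94 0f 2a
[3] 0x2b->0x1e len=4 : 67 94 0f 2a
query mem[0x29]=0x31, mem[0x11]=0xd8, mem[0x20]=0x0f, mem[0x1e]=0x67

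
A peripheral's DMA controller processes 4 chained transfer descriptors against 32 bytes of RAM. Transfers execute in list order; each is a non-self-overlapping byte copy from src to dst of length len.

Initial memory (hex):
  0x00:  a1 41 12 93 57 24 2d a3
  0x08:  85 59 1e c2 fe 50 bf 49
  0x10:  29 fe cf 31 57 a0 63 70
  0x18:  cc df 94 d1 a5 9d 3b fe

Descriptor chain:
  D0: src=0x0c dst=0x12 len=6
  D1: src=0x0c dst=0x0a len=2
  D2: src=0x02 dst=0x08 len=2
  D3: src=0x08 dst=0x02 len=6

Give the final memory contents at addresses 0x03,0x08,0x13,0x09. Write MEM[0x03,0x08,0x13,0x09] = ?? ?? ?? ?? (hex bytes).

MEM[0x03,0x08,0x13,0x09] = 93 12 50 93

[0] 0x0c->0x12 len=6 : fe 50 bf 49 29 fe
[1] 0x0c->0x0a len=2 : fe 50
[2] 0x02->0x08 len=2 : 12 93
[3] 0x08->0x02 len=6 : 12 93 fe 50 fe 50
query mem[0x03]=0x93, mem[0x08]=0x12, mem[0x13]=0x50, mem[0x09]=0x93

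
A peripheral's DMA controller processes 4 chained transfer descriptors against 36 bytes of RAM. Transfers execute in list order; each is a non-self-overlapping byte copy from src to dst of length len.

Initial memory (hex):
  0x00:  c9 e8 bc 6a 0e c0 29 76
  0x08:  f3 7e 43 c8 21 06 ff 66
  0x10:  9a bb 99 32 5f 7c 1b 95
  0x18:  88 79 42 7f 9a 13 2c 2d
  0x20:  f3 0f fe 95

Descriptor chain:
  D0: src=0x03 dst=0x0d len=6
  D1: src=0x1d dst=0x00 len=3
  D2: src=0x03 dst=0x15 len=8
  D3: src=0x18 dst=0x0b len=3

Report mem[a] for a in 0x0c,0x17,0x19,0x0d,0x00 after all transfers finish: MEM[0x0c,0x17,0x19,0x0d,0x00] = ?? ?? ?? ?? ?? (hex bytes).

MEM[0x0c,0x17,0x19,0x0d,0x00] = 76 c0 76 f3 13

[0] 0x03->0x0d len=6 : 6a 0e c0 29 76 f3
[1] 0x1d->0x00 len=3 : 13 2c 2d
[2] 0x03->0x15 len=8 : 6a 0e c0 29 76 f3 7e 43
[3] 0x18->0x0b len=3 : 29 76 f3
query mem[0x0c]=0x76, mem[0x17]=0xc0, mem[0x19]=0x76, mem[0x0d]=0xf3, mem[0x00]=0x13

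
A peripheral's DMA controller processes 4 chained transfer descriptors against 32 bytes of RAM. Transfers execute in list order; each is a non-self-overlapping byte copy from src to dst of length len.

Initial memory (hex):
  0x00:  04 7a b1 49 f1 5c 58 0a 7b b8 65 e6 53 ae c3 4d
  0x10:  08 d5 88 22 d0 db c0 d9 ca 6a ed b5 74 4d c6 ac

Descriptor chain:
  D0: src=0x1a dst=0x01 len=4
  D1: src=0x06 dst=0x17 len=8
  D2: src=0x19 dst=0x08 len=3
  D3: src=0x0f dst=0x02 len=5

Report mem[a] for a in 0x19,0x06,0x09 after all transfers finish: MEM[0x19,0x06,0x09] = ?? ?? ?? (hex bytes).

[0] 0x1a->0x01 len=4 : ed b5 74 4d
[1] 0x06->0x17 len=8 : 58 0a 7b b8 65 e6 53 ae
[2] 0x19->0x08 len=3 : 7b b8 65
[3] 0x0f->0x02 len=5 : 4d 08 d5 88 22
query mem[0x19]=0x7b, mem[0x06]=0x22, mem[0x09]=0xb8

MEM[0x19,0x06,0x09] = 7b 22 b8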